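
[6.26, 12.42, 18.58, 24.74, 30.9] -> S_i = 6.26 + 6.16*i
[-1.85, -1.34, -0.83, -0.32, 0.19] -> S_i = -1.85 + 0.51*i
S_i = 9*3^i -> [9, 27, 81, 243, 729]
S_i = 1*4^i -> [1, 4, 16, 64, 256]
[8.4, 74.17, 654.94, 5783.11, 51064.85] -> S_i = 8.40*8.83^i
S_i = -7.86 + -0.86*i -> [-7.86, -8.72, -9.58, -10.44, -11.3]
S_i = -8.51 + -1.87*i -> [-8.51, -10.38, -12.25, -14.12, -15.99]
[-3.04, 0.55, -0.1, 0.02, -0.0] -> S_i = -3.04*(-0.18)^i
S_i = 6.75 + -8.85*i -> [6.75, -2.1, -10.95, -19.8, -28.65]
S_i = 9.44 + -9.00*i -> [9.44, 0.44, -8.56, -17.56, -26.56]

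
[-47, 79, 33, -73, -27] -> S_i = Random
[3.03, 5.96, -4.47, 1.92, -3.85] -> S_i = Random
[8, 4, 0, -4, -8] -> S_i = 8 + -4*i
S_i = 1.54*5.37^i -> [1.54, 8.27, 44.41, 238.48, 1280.61]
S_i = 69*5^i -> [69, 345, 1725, 8625, 43125]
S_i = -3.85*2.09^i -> [-3.85, -8.05, -16.82, -35.15, -73.46]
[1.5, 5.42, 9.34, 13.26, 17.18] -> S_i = 1.50 + 3.92*i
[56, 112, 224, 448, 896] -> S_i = 56*2^i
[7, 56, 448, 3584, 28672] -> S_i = 7*8^i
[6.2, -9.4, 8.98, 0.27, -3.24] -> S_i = Random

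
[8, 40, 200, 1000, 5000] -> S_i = 8*5^i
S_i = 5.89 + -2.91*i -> [5.89, 2.98, 0.07, -2.84, -5.75]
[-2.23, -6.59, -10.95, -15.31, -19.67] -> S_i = -2.23 + -4.36*i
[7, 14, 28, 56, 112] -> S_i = 7*2^i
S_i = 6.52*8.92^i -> [6.52, 58.16, 518.77, 4627.45, 41276.89]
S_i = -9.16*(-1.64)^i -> [-9.16, 15.02, -24.64, 40.4, -66.26]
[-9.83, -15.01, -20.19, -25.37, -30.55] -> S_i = -9.83 + -5.18*i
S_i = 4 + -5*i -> [4, -1, -6, -11, -16]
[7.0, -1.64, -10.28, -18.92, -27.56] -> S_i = 7.00 + -8.64*i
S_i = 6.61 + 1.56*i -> [6.61, 8.17, 9.73, 11.29, 12.85]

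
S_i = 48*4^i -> [48, 192, 768, 3072, 12288]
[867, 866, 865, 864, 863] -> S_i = 867 + -1*i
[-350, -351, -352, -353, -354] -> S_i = -350 + -1*i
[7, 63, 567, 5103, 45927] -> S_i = 7*9^i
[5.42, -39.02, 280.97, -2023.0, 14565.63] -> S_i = 5.42*(-7.20)^i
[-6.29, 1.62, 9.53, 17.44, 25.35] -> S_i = -6.29 + 7.91*i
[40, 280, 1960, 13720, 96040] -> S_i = 40*7^i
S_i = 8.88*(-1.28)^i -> [8.88, -11.37, 14.55, -18.62, 23.84]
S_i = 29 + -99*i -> [29, -70, -169, -268, -367]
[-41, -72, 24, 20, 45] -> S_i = Random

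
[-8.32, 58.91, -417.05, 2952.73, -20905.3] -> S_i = -8.32*(-7.08)^i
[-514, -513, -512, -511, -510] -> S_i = -514 + 1*i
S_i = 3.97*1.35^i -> [3.97, 5.36, 7.24, 9.77, 13.19]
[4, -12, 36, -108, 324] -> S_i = 4*-3^i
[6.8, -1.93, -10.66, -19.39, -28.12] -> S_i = 6.80 + -8.73*i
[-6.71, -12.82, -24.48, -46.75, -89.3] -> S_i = -6.71*1.91^i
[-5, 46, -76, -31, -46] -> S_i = Random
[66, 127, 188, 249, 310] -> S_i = 66 + 61*i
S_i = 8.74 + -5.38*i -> [8.74, 3.36, -2.02, -7.4, -12.78]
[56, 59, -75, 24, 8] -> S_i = Random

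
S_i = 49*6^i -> [49, 294, 1764, 10584, 63504]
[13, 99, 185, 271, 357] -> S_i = 13 + 86*i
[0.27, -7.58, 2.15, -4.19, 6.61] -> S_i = Random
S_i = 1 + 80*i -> [1, 81, 161, 241, 321]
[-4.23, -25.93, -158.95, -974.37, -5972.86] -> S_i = -4.23*6.13^i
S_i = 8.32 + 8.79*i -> [8.32, 17.11, 25.9, 34.69, 43.48]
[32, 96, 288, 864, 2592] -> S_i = 32*3^i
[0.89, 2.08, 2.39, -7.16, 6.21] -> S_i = Random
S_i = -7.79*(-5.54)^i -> [-7.79, 43.16, -239.09, 1324.55, -7337.98]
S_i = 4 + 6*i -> [4, 10, 16, 22, 28]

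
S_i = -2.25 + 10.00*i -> [-2.25, 7.75, 17.75, 27.75, 37.75]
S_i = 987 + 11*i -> [987, 998, 1009, 1020, 1031]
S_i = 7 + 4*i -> [7, 11, 15, 19, 23]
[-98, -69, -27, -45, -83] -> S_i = Random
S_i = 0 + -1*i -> [0, -1, -2, -3, -4]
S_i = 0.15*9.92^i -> [0.15, 1.49, 14.76, 146.43, 1452.57]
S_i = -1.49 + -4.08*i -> [-1.49, -5.57, -9.65, -13.73, -17.81]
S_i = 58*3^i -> [58, 174, 522, 1566, 4698]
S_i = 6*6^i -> [6, 36, 216, 1296, 7776]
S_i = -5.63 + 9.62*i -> [-5.63, 3.99, 13.61, 23.23, 32.85]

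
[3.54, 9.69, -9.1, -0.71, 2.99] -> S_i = Random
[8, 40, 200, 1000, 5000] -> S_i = 8*5^i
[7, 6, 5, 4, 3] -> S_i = 7 + -1*i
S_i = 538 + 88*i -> [538, 626, 714, 802, 890]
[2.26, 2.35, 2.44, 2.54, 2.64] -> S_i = 2.26*1.04^i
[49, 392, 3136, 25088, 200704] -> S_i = 49*8^i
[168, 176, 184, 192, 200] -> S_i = 168 + 8*i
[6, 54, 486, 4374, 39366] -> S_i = 6*9^i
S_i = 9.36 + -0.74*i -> [9.36, 8.62, 7.88, 7.14, 6.4]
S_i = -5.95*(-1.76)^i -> [-5.95, 10.47, -18.43, 32.44, -57.09]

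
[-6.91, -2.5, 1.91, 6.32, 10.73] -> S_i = -6.91 + 4.41*i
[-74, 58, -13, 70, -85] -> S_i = Random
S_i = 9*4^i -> [9, 36, 144, 576, 2304]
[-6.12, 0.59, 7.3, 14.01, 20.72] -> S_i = -6.12 + 6.71*i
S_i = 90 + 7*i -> [90, 97, 104, 111, 118]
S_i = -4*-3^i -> [-4, 12, -36, 108, -324]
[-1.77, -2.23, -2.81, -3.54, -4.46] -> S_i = -1.77*1.26^i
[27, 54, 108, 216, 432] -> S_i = 27*2^i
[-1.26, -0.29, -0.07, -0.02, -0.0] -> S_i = -1.26*0.23^i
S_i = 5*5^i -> [5, 25, 125, 625, 3125]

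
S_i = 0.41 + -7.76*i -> [0.41, -7.35, -15.11, -22.87, -30.63]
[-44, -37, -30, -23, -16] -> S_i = -44 + 7*i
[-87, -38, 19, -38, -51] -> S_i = Random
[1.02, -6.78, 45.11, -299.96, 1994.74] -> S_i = 1.02*(-6.65)^i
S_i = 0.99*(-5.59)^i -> [0.99, -5.53, 30.94, -172.93, 966.68]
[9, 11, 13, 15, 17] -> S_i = 9 + 2*i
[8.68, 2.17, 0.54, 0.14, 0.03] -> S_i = 8.68*0.25^i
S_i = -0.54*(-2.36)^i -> [-0.54, 1.27, -3.01, 7.1, -16.75]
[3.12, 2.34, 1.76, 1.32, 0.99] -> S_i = 3.12*0.75^i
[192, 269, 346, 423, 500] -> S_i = 192 + 77*i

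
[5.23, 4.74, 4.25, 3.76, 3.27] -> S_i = 5.23 + -0.49*i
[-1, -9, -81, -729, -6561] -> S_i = -1*9^i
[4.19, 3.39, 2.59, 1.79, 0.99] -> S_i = 4.19 + -0.80*i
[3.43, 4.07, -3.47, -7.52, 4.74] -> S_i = Random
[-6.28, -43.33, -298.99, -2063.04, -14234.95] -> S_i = -6.28*6.90^i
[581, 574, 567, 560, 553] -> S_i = 581 + -7*i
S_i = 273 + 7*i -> [273, 280, 287, 294, 301]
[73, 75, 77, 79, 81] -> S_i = 73 + 2*i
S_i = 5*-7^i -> [5, -35, 245, -1715, 12005]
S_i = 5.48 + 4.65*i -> [5.48, 10.13, 14.78, 19.43, 24.08]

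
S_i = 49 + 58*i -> [49, 107, 165, 223, 281]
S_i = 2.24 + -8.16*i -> [2.24, -5.92, -14.08, -22.24, -30.4]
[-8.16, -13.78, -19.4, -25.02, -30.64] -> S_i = -8.16 + -5.62*i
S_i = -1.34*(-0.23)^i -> [-1.34, 0.31, -0.07, 0.02, -0.0]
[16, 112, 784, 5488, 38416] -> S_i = 16*7^i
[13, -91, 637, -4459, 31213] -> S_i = 13*-7^i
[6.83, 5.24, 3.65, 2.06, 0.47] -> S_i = 6.83 + -1.59*i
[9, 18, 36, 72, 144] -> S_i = 9*2^i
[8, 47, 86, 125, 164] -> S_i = 8 + 39*i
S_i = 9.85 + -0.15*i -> [9.85, 9.7, 9.55, 9.4, 9.25]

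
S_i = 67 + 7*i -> [67, 74, 81, 88, 95]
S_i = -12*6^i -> [-12, -72, -432, -2592, -15552]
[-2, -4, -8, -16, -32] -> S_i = -2*2^i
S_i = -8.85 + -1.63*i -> [-8.85, -10.48, -12.11, -13.74, -15.37]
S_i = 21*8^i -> [21, 168, 1344, 10752, 86016]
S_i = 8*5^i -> [8, 40, 200, 1000, 5000]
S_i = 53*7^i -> [53, 371, 2597, 18179, 127253]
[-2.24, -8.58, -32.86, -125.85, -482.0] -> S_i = -2.24*3.83^i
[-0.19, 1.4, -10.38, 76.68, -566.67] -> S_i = -0.19*(-7.39)^i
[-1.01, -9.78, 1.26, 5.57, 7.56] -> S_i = Random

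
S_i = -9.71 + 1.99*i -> [-9.71, -7.72, -5.73, -3.74, -1.75]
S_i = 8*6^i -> [8, 48, 288, 1728, 10368]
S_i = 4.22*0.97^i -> [4.22, 4.09, 3.97, 3.85, 3.74]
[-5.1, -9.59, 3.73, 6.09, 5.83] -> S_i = Random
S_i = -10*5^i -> [-10, -50, -250, -1250, -6250]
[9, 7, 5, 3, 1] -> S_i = 9 + -2*i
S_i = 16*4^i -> [16, 64, 256, 1024, 4096]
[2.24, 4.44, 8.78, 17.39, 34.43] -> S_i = 2.24*1.98^i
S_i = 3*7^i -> [3, 21, 147, 1029, 7203]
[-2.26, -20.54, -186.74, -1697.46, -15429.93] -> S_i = -2.26*9.09^i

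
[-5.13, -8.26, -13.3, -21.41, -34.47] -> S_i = -5.13*1.61^i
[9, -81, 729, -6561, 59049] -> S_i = 9*-9^i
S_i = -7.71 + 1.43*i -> [-7.71, -6.28, -4.85, -3.42, -1.99]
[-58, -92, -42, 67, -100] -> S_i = Random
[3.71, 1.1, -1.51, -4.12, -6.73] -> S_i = 3.71 + -2.61*i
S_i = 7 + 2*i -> [7, 9, 11, 13, 15]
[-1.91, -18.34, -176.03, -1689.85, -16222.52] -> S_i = -1.91*9.60^i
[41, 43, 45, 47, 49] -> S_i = 41 + 2*i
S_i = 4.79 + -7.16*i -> [4.79, -2.37, -9.53, -16.69, -23.85]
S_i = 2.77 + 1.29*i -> [2.77, 4.06, 5.35, 6.64, 7.93]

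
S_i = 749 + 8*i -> [749, 757, 765, 773, 781]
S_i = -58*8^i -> [-58, -464, -3712, -29696, -237568]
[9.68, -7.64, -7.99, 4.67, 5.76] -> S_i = Random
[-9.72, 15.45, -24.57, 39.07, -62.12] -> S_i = -9.72*(-1.59)^i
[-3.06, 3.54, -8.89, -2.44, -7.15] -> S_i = Random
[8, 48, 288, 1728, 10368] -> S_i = 8*6^i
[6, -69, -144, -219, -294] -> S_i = 6 + -75*i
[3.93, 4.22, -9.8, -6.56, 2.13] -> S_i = Random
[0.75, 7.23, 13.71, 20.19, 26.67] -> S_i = 0.75 + 6.48*i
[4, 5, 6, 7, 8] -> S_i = 4 + 1*i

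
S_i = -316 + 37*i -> [-316, -279, -242, -205, -168]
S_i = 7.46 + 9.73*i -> [7.46, 17.19, 26.92, 36.65, 46.38]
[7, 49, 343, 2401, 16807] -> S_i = 7*7^i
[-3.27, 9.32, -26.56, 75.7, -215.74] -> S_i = -3.27*(-2.85)^i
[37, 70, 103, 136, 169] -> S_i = 37 + 33*i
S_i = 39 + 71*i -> [39, 110, 181, 252, 323]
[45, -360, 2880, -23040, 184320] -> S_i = 45*-8^i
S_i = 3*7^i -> [3, 21, 147, 1029, 7203]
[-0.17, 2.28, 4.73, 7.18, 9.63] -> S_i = -0.17 + 2.45*i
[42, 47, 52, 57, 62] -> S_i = 42 + 5*i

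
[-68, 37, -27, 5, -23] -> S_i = Random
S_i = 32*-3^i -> [32, -96, 288, -864, 2592]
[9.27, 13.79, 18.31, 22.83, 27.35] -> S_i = 9.27 + 4.52*i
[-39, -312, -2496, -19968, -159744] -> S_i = -39*8^i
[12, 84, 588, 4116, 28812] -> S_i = 12*7^i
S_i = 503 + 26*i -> [503, 529, 555, 581, 607]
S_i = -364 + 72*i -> [-364, -292, -220, -148, -76]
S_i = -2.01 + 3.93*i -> [-2.01, 1.92, 5.85, 9.78, 13.71]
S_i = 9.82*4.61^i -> [9.82, 45.27, 208.7, 962.09, 4435.22]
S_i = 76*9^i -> [76, 684, 6156, 55404, 498636]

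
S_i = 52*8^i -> [52, 416, 3328, 26624, 212992]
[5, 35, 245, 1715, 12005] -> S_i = 5*7^i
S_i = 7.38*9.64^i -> [7.38, 71.14, 685.82, 6611.31, 63733.02]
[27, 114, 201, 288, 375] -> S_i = 27 + 87*i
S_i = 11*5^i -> [11, 55, 275, 1375, 6875]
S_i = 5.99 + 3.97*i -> [5.99, 9.96, 13.93, 17.9, 21.87]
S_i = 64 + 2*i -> [64, 66, 68, 70, 72]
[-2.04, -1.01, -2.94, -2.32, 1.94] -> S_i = Random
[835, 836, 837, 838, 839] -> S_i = 835 + 1*i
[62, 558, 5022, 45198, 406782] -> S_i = 62*9^i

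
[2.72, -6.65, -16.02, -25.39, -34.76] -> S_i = 2.72 + -9.37*i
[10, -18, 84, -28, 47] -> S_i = Random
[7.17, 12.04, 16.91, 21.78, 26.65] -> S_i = 7.17 + 4.87*i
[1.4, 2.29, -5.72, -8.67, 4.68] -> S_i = Random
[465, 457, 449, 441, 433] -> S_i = 465 + -8*i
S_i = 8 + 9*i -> [8, 17, 26, 35, 44]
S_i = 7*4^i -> [7, 28, 112, 448, 1792]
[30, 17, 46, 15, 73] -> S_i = Random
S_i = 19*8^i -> [19, 152, 1216, 9728, 77824]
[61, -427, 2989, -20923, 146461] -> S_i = 61*-7^i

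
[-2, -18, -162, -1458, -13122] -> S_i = -2*9^i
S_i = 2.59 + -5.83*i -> [2.59, -3.24, -9.07, -14.9, -20.73]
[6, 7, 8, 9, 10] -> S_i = 6 + 1*i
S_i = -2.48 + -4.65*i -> [-2.48, -7.13, -11.78, -16.43, -21.08]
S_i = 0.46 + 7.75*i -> [0.46, 8.21, 15.96, 23.71, 31.46]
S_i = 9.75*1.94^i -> [9.75, 18.92, 36.7, 71.19, 138.11]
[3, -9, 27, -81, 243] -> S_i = 3*-3^i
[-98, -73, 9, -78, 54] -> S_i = Random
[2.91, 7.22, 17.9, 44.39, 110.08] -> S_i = 2.91*2.48^i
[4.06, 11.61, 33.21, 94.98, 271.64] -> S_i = 4.06*2.86^i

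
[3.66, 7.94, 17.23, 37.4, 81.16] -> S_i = 3.66*2.17^i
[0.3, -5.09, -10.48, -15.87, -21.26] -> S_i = 0.30 + -5.39*i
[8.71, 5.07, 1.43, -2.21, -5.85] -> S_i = 8.71 + -3.64*i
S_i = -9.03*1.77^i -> [-9.03, -15.98, -28.29, -50.07, -88.63]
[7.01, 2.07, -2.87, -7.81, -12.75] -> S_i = 7.01 + -4.94*i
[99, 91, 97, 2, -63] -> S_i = Random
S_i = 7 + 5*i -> [7, 12, 17, 22, 27]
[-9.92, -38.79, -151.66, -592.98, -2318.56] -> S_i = -9.92*3.91^i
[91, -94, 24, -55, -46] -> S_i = Random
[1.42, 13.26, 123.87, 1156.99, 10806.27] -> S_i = 1.42*9.34^i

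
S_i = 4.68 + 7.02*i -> [4.68, 11.7, 18.72, 25.74, 32.76]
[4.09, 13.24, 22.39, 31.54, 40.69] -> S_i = 4.09 + 9.15*i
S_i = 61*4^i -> [61, 244, 976, 3904, 15616]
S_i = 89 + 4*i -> [89, 93, 97, 101, 105]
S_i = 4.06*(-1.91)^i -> [4.06, -7.75, 14.81, -28.29, 54.03]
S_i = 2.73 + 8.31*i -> [2.73, 11.04, 19.35, 27.66, 35.97]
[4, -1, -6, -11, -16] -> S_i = 4 + -5*i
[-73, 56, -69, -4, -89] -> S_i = Random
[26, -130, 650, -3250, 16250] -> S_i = 26*-5^i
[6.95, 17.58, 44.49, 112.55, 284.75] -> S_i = 6.95*2.53^i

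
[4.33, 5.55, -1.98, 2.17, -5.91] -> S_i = Random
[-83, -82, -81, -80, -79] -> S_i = -83 + 1*i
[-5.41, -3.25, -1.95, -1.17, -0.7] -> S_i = -5.41*0.60^i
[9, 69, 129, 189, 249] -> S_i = 9 + 60*i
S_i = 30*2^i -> [30, 60, 120, 240, 480]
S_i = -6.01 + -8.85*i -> [-6.01, -14.86, -23.71, -32.56, -41.41]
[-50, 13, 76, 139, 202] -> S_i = -50 + 63*i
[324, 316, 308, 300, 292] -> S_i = 324 + -8*i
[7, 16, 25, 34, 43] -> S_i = 7 + 9*i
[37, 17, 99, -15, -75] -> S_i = Random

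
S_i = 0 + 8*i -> [0, 8, 16, 24, 32]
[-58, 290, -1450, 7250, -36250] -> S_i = -58*-5^i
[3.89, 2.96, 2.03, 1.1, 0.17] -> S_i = 3.89 + -0.93*i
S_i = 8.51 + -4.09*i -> [8.51, 4.42, 0.33, -3.76, -7.85]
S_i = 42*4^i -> [42, 168, 672, 2688, 10752]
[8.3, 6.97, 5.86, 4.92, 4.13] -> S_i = 8.30*0.84^i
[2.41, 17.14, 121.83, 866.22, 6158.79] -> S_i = 2.41*7.11^i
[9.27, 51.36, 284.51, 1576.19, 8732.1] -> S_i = 9.27*5.54^i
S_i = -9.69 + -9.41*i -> [-9.69, -19.1, -28.51, -37.92, -47.33]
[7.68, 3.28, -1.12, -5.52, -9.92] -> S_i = 7.68 + -4.40*i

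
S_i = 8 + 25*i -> [8, 33, 58, 83, 108]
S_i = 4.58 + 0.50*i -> [4.58, 5.08, 5.58, 6.08, 6.58]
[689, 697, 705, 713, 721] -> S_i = 689 + 8*i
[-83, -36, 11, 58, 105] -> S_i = -83 + 47*i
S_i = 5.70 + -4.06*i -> [5.7, 1.64, -2.42, -6.48, -10.54]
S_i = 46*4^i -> [46, 184, 736, 2944, 11776]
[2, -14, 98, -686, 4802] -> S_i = 2*-7^i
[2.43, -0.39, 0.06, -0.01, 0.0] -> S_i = 2.43*(-0.16)^i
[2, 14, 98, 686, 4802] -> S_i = 2*7^i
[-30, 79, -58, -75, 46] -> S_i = Random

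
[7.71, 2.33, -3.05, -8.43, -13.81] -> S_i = 7.71 + -5.38*i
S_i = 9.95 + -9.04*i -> [9.95, 0.91, -8.13, -17.17, -26.21]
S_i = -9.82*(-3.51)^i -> [-9.82, 34.47, -120.98, 424.65, -1490.53]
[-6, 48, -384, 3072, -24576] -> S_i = -6*-8^i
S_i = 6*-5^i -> [6, -30, 150, -750, 3750]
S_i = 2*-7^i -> [2, -14, 98, -686, 4802]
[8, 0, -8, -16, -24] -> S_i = 8 + -8*i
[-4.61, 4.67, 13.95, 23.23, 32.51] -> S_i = -4.61 + 9.28*i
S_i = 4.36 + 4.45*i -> [4.36, 8.81, 13.26, 17.71, 22.16]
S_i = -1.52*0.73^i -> [-1.52, -1.11, -0.81, -0.59, -0.43]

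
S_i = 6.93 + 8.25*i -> [6.93, 15.18, 23.43, 31.68, 39.93]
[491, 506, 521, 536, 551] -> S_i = 491 + 15*i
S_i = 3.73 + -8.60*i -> [3.73, -4.87, -13.47, -22.07, -30.67]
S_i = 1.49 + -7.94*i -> [1.49, -6.45, -14.39, -22.33, -30.27]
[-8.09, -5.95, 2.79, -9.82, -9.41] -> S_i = Random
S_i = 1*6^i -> [1, 6, 36, 216, 1296]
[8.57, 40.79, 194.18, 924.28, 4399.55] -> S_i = 8.57*4.76^i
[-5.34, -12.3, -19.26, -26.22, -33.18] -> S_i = -5.34 + -6.96*i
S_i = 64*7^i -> [64, 448, 3136, 21952, 153664]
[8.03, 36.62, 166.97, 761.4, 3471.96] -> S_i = 8.03*4.56^i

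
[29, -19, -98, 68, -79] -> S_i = Random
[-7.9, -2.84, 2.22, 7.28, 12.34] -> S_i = -7.90 + 5.06*i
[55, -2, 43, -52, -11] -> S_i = Random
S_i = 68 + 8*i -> [68, 76, 84, 92, 100]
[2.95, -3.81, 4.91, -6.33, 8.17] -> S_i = 2.95*(-1.29)^i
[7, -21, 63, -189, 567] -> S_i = 7*-3^i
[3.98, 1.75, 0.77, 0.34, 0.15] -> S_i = 3.98*0.44^i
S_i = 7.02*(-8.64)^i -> [7.02, -60.65, 524.04, -4527.71, 39119.39]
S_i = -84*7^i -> [-84, -588, -4116, -28812, -201684]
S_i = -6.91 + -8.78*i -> [-6.91, -15.69, -24.47, -33.25, -42.03]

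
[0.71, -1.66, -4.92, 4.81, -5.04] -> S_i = Random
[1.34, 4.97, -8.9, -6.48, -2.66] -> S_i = Random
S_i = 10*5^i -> [10, 50, 250, 1250, 6250]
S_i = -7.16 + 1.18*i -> [-7.16, -5.98, -4.8, -3.62, -2.44]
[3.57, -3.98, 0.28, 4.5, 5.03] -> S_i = Random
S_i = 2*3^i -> [2, 6, 18, 54, 162]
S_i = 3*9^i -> [3, 27, 243, 2187, 19683]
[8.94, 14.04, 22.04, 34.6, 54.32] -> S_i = 8.94*1.57^i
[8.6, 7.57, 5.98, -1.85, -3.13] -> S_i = Random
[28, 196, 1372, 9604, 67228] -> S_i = 28*7^i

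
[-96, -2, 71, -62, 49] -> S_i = Random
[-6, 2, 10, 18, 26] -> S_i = -6 + 8*i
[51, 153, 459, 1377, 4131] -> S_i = 51*3^i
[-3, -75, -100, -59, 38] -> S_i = Random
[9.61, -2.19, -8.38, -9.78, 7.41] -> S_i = Random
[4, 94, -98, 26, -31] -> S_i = Random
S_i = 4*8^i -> [4, 32, 256, 2048, 16384]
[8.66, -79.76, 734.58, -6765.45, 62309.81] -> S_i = 8.66*(-9.21)^i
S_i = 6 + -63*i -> [6, -57, -120, -183, -246]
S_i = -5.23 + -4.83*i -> [-5.23, -10.06, -14.89, -19.72, -24.55]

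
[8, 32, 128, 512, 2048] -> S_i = 8*4^i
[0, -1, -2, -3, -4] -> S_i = 0 + -1*i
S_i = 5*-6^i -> [5, -30, 180, -1080, 6480]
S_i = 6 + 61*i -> [6, 67, 128, 189, 250]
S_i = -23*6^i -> [-23, -138, -828, -4968, -29808]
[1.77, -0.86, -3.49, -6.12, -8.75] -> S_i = 1.77 + -2.63*i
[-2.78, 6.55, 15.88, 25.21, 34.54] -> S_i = -2.78 + 9.33*i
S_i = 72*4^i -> [72, 288, 1152, 4608, 18432]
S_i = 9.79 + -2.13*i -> [9.79, 7.66, 5.53, 3.4, 1.27]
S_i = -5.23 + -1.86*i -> [-5.23, -7.09, -8.95, -10.81, -12.67]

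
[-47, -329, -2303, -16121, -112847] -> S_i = -47*7^i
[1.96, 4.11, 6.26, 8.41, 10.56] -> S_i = 1.96 + 2.15*i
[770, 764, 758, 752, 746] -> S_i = 770 + -6*i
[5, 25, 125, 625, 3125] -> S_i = 5*5^i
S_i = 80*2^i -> [80, 160, 320, 640, 1280]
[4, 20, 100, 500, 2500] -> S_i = 4*5^i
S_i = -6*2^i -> [-6, -12, -24, -48, -96]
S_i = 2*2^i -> [2, 4, 8, 16, 32]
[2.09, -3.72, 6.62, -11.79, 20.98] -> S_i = 2.09*(-1.78)^i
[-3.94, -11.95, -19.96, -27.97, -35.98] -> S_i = -3.94 + -8.01*i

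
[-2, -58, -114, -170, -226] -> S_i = -2 + -56*i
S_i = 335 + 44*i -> [335, 379, 423, 467, 511]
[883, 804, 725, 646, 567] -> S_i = 883 + -79*i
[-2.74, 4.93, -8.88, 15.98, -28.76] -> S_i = -2.74*(-1.80)^i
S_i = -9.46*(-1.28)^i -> [-9.46, 12.11, -15.5, 19.84, -25.39]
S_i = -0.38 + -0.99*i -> [-0.38, -1.37, -2.36, -3.35, -4.34]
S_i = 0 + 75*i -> [0, 75, 150, 225, 300]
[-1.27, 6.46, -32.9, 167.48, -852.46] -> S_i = -1.27*(-5.09)^i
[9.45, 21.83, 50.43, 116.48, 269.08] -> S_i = 9.45*2.31^i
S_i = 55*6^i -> [55, 330, 1980, 11880, 71280]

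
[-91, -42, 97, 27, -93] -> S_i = Random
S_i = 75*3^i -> [75, 225, 675, 2025, 6075]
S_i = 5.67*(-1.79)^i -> [5.67, -10.15, 18.17, -32.52, 58.21]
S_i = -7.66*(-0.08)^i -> [-7.66, 0.61, -0.05, 0.0, -0.0]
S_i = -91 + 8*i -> [-91, -83, -75, -67, -59]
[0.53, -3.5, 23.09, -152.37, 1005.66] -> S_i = 0.53*(-6.60)^i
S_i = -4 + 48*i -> [-4, 44, 92, 140, 188]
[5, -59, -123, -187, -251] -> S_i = 5 + -64*i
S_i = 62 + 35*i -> [62, 97, 132, 167, 202]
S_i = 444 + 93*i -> [444, 537, 630, 723, 816]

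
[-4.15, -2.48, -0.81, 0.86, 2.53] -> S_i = -4.15 + 1.67*i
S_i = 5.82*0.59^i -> [5.82, 3.43, 2.03, 1.2, 0.71]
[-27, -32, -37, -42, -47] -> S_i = -27 + -5*i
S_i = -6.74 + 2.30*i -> [-6.74, -4.44, -2.14, 0.16, 2.46]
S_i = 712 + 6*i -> [712, 718, 724, 730, 736]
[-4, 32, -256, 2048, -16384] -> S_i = -4*-8^i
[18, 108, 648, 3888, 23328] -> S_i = 18*6^i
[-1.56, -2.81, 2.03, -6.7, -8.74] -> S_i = Random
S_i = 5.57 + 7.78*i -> [5.57, 13.35, 21.13, 28.91, 36.69]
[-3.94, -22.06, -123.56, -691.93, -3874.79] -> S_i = -3.94*5.60^i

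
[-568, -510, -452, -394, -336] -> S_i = -568 + 58*i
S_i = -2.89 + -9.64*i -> [-2.89, -12.53, -22.17, -31.81, -41.45]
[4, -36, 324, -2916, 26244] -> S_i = 4*-9^i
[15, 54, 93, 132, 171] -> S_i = 15 + 39*i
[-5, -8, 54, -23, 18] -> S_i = Random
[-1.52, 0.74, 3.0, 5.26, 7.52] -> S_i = -1.52 + 2.26*i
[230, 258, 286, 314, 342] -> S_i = 230 + 28*i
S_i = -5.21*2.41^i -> [-5.21, -12.56, -30.26, -72.93, -175.75]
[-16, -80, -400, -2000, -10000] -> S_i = -16*5^i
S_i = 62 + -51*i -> [62, 11, -40, -91, -142]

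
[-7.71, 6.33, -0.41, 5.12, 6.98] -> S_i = Random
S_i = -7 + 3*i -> [-7, -4, -1, 2, 5]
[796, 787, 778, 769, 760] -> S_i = 796 + -9*i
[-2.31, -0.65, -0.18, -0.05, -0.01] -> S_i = -2.31*0.28^i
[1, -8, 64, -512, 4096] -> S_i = 1*-8^i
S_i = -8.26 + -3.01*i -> [-8.26, -11.27, -14.28, -17.29, -20.3]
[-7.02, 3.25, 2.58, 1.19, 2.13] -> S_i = Random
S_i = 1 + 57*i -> [1, 58, 115, 172, 229]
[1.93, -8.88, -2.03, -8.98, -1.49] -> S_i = Random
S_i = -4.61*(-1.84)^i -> [-4.61, 8.48, -15.61, 28.72, -52.84]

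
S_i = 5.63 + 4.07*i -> [5.63, 9.7, 13.77, 17.84, 21.91]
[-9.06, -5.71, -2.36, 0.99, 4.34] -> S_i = -9.06 + 3.35*i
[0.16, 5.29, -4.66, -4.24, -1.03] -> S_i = Random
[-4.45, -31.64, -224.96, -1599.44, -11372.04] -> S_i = -4.45*7.11^i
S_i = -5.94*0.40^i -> [-5.94, -2.38, -0.95, -0.38, -0.15]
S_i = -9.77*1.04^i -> [-9.77, -10.16, -10.57, -10.99, -11.43]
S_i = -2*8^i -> [-2, -16, -128, -1024, -8192]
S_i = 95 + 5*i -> [95, 100, 105, 110, 115]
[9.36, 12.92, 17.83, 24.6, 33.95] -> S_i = 9.36*1.38^i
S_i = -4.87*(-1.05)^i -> [-4.87, 5.11, -5.37, 5.64, -5.92]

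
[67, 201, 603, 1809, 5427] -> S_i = 67*3^i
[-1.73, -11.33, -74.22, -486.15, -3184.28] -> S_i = -1.73*6.55^i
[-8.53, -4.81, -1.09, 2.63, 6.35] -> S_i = -8.53 + 3.72*i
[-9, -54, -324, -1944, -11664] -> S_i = -9*6^i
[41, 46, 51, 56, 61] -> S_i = 41 + 5*i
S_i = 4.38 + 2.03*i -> [4.38, 6.41, 8.44, 10.47, 12.5]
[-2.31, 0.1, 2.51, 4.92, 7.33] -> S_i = -2.31 + 2.41*i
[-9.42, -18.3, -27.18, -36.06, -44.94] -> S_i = -9.42 + -8.88*i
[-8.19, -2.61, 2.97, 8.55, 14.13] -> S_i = -8.19 + 5.58*i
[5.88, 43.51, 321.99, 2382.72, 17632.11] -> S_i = 5.88*7.40^i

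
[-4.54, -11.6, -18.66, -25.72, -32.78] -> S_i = -4.54 + -7.06*i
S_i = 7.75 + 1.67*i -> [7.75, 9.42, 11.09, 12.76, 14.43]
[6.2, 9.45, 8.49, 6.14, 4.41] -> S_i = Random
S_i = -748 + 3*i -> [-748, -745, -742, -739, -736]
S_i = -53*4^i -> [-53, -212, -848, -3392, -13568]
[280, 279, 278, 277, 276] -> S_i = 280 + -1*i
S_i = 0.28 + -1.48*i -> [0.28, -1.2, -2.68, -4.16, -5.64]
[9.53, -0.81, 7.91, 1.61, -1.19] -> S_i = Random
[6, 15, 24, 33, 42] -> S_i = 6 + 9*i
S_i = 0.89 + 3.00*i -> [0.89, 3.89, 6.89, 9.89, 12.89]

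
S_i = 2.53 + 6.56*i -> [2.53, 9.09, 15.65, 22.21, 28.77]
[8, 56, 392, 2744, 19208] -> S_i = 8*7^i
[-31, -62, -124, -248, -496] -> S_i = -31*2^i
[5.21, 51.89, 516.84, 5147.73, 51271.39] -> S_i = 5.21*9.96^i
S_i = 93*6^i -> [93, 558, 3348, 20088, 120528]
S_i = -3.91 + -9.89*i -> [-3.91, -13.8, -23.69, -33.58, -43.47]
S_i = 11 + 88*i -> [11, 99, 187, 275, 363]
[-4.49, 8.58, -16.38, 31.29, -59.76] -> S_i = -4.49*(-1.91)^i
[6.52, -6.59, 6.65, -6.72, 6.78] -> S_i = 6.52*(-1.01)^i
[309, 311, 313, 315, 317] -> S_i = 309 + 2*i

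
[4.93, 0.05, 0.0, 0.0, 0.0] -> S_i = 4.93*0.01^i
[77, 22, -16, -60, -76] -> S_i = Random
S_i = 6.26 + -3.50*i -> [6.26, 2.76, -0.74, -4.24, -7.74]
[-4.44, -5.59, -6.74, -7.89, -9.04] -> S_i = -4.44 + -1.15*i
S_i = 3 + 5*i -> [3, 8, 13, 18, 23]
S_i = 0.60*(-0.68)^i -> [0.6, -0.41, 0.28, -0.19, 0.13]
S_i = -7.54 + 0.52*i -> [-7.54, -7.02, -6.5, -5.98, -5.46]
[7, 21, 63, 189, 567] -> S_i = 7*3^i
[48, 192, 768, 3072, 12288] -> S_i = 48*4^i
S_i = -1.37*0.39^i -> [-1.37, -0.53, -0.21, -0.08, -0.03]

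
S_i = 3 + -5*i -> [3, -2, -7, -12, -17]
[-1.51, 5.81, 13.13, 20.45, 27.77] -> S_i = -1.51 + 7.32*i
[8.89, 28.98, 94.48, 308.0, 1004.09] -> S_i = 8.89*3.26^i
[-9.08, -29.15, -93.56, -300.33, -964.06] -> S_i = -9.08*3.21^i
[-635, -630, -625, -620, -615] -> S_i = -635 + 5*i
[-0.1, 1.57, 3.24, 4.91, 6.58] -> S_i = -0.10 + 1.67*i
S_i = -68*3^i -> [-68, -204, -612, -1836, -5508]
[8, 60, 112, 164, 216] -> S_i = 8 + 52*i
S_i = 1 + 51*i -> [1, 52, 103, 154, 205]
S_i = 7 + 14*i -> [7, 21, 35, 49, 63]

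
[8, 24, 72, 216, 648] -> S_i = 8*3^i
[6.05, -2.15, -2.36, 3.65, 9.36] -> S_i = Random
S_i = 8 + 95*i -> [8, 103, 198, 293, 388]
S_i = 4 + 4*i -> [4, 8, 12, 16, 20]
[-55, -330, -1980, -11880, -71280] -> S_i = -55*6^i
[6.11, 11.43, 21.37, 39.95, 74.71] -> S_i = 6.11*1.87^i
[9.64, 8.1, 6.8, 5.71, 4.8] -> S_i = 9.64*0.84^i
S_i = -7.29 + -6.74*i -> [-7.29, -14.03, -20.77, -27.51, -34.25]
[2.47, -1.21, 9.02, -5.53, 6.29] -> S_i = Random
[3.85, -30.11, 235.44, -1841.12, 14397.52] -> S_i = 3.85*(-7.82)^i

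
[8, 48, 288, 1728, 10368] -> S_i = 8*6^i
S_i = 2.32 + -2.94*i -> [2.32, -0.62, -3.56, -6.5, -9.44]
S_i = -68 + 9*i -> [-68, -59, -50, -41, -32]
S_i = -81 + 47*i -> [-81, -34, 13, 60, 107]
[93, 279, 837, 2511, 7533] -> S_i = 93*3^i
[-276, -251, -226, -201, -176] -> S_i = -276 + 25*i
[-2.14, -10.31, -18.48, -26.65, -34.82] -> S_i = -2.14 + -8.17*i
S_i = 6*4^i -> [6, 24, 96, 384, 1536]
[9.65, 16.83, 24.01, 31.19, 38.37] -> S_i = 9.65 + 7.18*i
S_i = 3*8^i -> [3, 24, 192, 1536, 12288]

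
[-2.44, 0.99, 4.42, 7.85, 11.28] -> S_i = -2.44 + 3.43*i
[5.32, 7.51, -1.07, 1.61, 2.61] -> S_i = Random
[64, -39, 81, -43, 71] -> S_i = Random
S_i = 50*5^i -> [50, 250, 1250, 6250, 31250]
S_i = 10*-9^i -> [10, -90, 810, -7290, 65610]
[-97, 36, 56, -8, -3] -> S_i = Random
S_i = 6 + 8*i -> [6, 14, 22, 30, 38]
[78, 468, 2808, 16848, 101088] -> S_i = 78*6^i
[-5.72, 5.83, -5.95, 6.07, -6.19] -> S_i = -5.72*(-1.02)^i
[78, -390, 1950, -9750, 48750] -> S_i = 78*-5^i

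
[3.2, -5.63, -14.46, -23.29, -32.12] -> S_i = 3.20 + -8.83*i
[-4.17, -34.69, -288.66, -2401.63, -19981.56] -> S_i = -4.17*8.32^i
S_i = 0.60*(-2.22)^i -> [0.6, -1.33, 2.96, -6.56, 14.57]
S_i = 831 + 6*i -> [831, 837, 843, 849, 855]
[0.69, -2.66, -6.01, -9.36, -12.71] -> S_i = 0.69 + -3.35*i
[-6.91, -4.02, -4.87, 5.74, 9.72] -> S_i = Random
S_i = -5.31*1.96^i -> [-5.31, -10.41, -20.4, -39.98, -78.36]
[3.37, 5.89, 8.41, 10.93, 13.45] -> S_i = 3.37 + 2.52*i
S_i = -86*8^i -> [-86, -688, -5504, -44032, -352256]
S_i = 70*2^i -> [70, 140, 280, 560, 1120]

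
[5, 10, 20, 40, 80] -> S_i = 5*2^i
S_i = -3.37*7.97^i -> [-3.37, -26.86, -214.07, -1706.1, -13597.63]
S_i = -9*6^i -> [-9, -54, -324, -1944, -11664]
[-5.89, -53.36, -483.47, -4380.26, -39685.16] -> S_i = -5.89*9.06^i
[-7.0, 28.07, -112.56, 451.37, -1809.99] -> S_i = -7.00*(-4.01)^i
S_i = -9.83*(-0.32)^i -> [-9.83, 3.15, -1.01, 0.32, -0.1]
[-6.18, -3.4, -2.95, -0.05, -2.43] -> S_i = Random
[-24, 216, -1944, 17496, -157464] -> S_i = -24*-9^i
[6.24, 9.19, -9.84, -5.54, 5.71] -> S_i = Random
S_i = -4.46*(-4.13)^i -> [-4.46, 18.42, -76.07, 314.18, -1297.58]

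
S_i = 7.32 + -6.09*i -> [7.32, 1.23, -4.86, -10.95, -17.04]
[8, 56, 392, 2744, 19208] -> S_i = 8*7^i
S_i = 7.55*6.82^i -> [7.55, 51.49, 351.17, 2394.97, 16333.7]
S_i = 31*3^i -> [31, 93, 279, 837, 2511]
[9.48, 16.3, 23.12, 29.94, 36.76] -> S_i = 9.48 + 6.82*i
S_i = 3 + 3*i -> [3, 6, 9, 12, 15]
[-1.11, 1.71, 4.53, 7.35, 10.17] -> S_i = -1.11 + 2.82*i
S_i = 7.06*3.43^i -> [7.06, 24.22, 83.06, 284.9, 977.19]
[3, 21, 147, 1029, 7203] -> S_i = 3*7^i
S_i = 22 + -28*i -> [22, -6, -34, -62, -90]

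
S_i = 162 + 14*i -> [162, 176, 190, 204, 218]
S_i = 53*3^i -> [53, 159, 477, 1431, 4293]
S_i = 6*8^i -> [6, 48, 384, 3072, 24576]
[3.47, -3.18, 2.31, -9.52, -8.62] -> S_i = Random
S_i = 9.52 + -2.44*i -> [9.52, 7.08, 4.64, 2.2, -0.24]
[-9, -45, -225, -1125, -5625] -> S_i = -9*5^i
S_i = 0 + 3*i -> [0, 3, 6, 9, 12]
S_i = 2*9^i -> [2, 18, 162, 1458, 13122]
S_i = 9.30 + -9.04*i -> [9.3, 0.26, -8.78, -17.82, -26.86]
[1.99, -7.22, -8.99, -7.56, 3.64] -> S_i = Random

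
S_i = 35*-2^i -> [35, -70, 140, -280, 560]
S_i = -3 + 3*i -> [-3, 0, 3, 6, 9]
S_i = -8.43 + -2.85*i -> [-8.43, -11.28, -14.13, -16.98, -19.83]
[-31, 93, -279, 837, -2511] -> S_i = -31*-3^i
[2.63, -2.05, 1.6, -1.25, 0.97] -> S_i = 2.63*(-0.78)^i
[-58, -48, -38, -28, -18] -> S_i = -58 + 10*i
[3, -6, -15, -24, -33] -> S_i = 3 + -9*i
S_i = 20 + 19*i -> [20, 39, 58, 77, 96]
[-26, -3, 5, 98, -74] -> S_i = Random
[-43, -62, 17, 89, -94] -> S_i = Random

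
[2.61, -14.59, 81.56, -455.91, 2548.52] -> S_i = 2.61*(-5.59)^i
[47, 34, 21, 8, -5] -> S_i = 47 + -13*i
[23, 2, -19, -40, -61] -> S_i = 23 + -21*i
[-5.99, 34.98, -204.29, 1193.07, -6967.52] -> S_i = -5.99*(-5.84)^i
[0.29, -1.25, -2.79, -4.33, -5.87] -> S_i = 0.29 + -1.54*i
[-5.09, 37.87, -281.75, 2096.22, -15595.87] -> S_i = -5.09*(-7.44)^i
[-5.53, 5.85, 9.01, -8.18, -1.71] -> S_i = Random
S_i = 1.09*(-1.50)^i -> [1.09, -1.64, 2.45, -3.68, 5.52]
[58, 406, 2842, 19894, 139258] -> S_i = 58*7^i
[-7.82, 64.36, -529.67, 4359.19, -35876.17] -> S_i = -7.82*(-8.23)^i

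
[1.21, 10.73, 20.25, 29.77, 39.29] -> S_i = 1.21 + 9.52*i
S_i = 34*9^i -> [34, 306, 2754, 24786, 223074]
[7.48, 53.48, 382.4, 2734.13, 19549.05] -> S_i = 7.48*7.15^i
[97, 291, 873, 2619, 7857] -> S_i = 97*3^i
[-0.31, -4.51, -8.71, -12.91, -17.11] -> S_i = -0.31 + -4.20*i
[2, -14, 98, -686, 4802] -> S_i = 2*-7^i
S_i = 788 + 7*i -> [788, 795, 802, 809, 816]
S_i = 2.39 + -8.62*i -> [2.39, -6.23, -14.85, -23.47, -32.09]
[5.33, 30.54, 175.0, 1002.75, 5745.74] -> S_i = 5.33*5.73^i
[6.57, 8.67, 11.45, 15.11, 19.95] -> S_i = 6.57*1.32^i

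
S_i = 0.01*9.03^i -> [0.01, 0.09, 0.82, 7.36, 66.49]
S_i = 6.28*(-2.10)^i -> [6.28, -13.19, 27.69, -58.16, 122.13]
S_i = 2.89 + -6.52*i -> [2.89, -3.63, -10.15, -16.67, -23.19]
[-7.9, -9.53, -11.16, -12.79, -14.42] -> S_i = -7.90 + -1.63*i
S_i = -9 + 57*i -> [-9, 48, 105, 162, 219]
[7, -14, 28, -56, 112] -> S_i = 7*-2^i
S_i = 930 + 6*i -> [930, 936, 942, 948, 954]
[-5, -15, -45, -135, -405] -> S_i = -5*3^i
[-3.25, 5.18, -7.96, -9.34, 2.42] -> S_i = Random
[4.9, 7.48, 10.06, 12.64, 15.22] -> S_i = 4.90 + 2.58*i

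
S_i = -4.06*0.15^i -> [-4.06, -0.61, -0.09, -0.01, -0.0]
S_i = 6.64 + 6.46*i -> [6.64, 13.1, 19.56, 26.02, 32.48]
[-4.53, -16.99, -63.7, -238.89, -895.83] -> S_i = -4.53*3.75^i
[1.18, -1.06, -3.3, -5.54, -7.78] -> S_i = 1.18 + -2.24*i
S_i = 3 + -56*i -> [3, -53, -109, -165, -221]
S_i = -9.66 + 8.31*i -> [-9.66, -1.35, 6.96, 15.27, 23.58]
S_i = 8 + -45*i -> [8, -37, -82, -127, -172]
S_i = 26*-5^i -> [26, -130, 650, -3250, 16250]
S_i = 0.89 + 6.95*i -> [0.89, 7.84, 14.79, 21.74, 28.69]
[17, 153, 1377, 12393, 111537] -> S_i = 17*9^i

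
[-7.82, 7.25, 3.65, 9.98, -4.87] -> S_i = Random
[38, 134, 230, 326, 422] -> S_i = 38 + 96*i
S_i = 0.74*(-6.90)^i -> [0.74, -5.11, 35.23, -243.1, 1677.37]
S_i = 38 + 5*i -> [38, 43, 48, 53, 58]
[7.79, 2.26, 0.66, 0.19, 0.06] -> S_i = 7.79*0.29^i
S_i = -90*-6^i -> [-90, 540, -3240, 19440, -116640]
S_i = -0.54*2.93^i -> [-0.54, -1.58, -4.64, -13.58, -39.8]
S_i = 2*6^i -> [2, 12, 72, 432, 2592]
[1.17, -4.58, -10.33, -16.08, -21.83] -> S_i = 1.17 + -5.75*i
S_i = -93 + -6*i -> [-93, -99, -105, -111, -117]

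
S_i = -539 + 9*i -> [-539, -530, -521, -512, -503]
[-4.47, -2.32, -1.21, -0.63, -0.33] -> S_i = -4.47*0.52^i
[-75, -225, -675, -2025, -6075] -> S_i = -75*3^i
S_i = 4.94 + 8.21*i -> [4.94, 13.15, 21.36, 29.57, 37.78]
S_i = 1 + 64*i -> [1, 65, 129, 193, 257]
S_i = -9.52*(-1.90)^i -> [-9.52, 18.09, -34.37, 65.3, -124.07]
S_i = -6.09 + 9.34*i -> [-6.09, 3.25, 12.59, 21.93, 31.27]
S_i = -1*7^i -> [-1, -7, -49, -343, -2401]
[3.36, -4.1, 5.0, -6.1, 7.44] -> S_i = 3.36*(-1.22)^i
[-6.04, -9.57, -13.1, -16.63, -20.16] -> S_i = -6.04 + -3.53*i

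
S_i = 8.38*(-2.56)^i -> [8.38, -21.45, 54.92, -140.59, 359.92]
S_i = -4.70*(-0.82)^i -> [-4.7, 3.85, -3.16, 2.59, -2.12]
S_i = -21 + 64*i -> [-21, 43, 107, 171, 235]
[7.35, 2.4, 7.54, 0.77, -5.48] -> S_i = Random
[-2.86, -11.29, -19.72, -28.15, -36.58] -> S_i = -2.86 + -8.43*i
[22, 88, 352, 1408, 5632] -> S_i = 22*4^i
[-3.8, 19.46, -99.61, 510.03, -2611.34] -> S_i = -3.80*(-5.12)^i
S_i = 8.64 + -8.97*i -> [8.64, -0.33, -9.3, -18.27, -27.24]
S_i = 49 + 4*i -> [49, 53, 57, 61, 65]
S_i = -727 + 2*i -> [-727, -725, -723, -721, -719]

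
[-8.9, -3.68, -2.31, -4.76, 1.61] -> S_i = Random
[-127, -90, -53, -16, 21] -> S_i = -127 + 37*i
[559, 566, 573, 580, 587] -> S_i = 559 + 7*i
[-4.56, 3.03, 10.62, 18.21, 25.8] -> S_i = -4.56 + 7.59*i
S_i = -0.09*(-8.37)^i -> [-0.09, 0.75, -6.31, 52.77, -441.72]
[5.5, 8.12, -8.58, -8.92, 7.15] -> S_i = Random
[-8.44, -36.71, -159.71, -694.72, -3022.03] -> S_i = -8.44*4.35^i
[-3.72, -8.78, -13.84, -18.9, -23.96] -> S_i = -3.72 + -5.06*i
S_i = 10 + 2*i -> [10, 12, 14, 16, 18]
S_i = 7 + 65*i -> [7, 72, 137, 202, 267]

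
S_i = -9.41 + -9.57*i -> [-9.41, -18.98, -28.55, -38.12, -47.69]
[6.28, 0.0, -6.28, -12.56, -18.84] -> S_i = 6.28 + -6.28*i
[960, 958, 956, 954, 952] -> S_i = 960 + -2*i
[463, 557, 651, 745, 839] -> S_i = 463 + 94*i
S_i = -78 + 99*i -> [-78, 21, 120, 219, 318]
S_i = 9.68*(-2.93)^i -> [9.68, -28.36, 83.1, -243.49, 713.42]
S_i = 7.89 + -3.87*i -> [7.89, 4.02, 0.15, -3.72, -7.59]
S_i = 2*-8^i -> [2, -16, 128, -1024, 8192]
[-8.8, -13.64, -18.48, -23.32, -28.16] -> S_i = -8.80 + -4.84*i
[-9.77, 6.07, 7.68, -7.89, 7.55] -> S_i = Random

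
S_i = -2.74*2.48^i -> [-2.74, -6.8, -16.85, -41.79, -103.65]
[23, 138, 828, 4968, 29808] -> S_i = 23*6^i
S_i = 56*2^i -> [56, 112, 224, 448, 896]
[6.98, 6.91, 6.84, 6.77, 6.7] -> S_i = 6.98*0.99^i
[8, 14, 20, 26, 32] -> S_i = 8 + 6*i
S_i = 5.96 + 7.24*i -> [5.96, 13.2, 20.44, 27.68, 34.92]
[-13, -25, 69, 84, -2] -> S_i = Random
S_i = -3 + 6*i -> [-3, 3, 9, 15, 21]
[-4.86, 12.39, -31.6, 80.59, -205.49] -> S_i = -4.86*(-2.55)^i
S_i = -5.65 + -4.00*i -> [-5.65, -9.65, -13.65, -17.65, -21.65]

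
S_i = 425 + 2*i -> [425, 427, 429, 431, 433]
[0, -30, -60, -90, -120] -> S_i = 0 + -30*i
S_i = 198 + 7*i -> [198, 205, 212, 219, 226]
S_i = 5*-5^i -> [5, -25, 125, -625, 3125]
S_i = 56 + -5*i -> [56, 51, 46, 41, 36]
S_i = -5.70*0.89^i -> [-5.7, -5.07, -4.51, -4.02, -3.58]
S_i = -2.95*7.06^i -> [-2.95, -20.83, -147.04, -1038.09, -7328.93]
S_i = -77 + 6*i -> [-77, -71, -65, -59, -53]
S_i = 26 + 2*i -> [26, 28, 30, 32, 34]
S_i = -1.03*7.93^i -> [-1.03, -8.17, -64.77, -513.64, -4073.15]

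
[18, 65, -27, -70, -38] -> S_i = Random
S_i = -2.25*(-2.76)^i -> [-2.25, 6.21, -17.14, 47.31, -130.56]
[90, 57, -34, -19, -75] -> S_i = Random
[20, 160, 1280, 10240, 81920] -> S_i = 20*8^i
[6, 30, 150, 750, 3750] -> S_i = 6*5^i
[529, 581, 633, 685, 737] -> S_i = 529 + 52*i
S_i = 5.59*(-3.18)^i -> [5.59, -17.78, 56.53, -179.76, 571.64]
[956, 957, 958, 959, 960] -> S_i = 956 + 1*i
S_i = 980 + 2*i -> [980, 982, 984, 986, 988]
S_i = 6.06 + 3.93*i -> [6.06, 9.99, 13.92, 17.85, 21.78]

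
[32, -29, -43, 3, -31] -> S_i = Random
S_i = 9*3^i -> [9, 27, 81, 243, 729]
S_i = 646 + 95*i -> [646, 741, 836, 931, 1026]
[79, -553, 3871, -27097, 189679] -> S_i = 79*-7^i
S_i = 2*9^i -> [2, 18, 162, 1458, 13122]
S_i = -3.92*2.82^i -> [-3.92, -11.05, -31.17, -87.91, -247.9]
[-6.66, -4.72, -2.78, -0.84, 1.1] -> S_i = -6.66 + 1.94*i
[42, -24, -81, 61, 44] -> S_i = Random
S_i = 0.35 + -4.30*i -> [0.35, -3.95, -8.25, -12.55, -16.85]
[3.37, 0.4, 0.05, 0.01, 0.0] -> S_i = 3.37*0.12^i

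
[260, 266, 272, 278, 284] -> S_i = 260 + 6*i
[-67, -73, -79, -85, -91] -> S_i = -67 + -6*i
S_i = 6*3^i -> [6, 18, 54, 162, 486]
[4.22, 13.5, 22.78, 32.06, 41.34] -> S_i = 4.22 + 9.28*i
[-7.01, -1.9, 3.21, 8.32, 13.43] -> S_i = -7.01 + 5.11*i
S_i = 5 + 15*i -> [5, 20, 35, 50, 65]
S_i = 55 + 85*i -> [55, 140, 225, 310, 395]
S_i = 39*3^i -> [39, 117, 351, 1053, 3159]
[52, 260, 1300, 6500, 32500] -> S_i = 52*5^i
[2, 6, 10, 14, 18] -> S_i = 2 + 4*i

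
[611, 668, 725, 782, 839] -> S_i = 611 + 57*i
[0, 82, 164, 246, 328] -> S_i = 0 + 82*i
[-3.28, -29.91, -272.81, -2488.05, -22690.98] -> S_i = -3.28*9.12^i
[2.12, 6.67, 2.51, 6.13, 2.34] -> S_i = Random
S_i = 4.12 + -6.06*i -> [4.12, -1.94, -8.0, -14.06, -20.12]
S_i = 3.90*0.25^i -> [3.9, 0.98, 0.24, 0.06, 0.02]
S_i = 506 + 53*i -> [506, 559, 612, 665, 718]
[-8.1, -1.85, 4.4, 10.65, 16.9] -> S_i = -8.10 + 6.25*i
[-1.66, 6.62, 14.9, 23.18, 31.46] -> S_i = -1.66 + 8.28*i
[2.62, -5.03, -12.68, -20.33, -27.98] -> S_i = 2.62 + -7.65*i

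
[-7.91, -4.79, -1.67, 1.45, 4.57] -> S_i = -7.91 + 3.12*i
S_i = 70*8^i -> [70, 560, 4480, 35840, 286720]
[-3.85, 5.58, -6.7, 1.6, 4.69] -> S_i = Random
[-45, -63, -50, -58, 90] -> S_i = Random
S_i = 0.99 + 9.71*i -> [0.99, 10.7, 20.41, 30.12, 39.83]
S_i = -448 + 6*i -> [-448, -442, -436, -430, -424]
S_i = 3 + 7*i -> [3, 10, 17, 24, 31]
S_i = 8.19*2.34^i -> [8.19, 19.16, 44.85, 104.94, 245.55]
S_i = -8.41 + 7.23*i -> [-8.41, -1.18, 6.05, 13.28, 20.51]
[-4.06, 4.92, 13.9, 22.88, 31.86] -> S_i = -4.06 + 8.98*i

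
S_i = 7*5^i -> [7, 35, 175, 875, 4375]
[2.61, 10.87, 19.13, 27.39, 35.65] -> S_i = 2.61 + 8.26*i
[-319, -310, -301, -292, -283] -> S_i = -319 + 9*i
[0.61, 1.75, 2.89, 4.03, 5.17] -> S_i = 0.61 + 1.14*i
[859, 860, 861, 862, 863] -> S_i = 859 + 1*i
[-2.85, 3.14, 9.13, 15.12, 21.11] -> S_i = -2.85 + 5.99*i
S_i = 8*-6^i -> [8, -48, 288, -1728, 10368]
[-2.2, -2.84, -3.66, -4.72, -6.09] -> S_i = -2.20*1.29^i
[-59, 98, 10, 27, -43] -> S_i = Random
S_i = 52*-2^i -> [52, -104, 208, -416, 832]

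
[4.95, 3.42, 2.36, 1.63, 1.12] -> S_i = 4.95*0.69^i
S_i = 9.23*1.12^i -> [9.23, 10.34, 11.58, 12.97, 14.52]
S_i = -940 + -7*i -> [-940, -947, -954, -961, -968]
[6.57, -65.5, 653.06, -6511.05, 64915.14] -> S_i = 6.57*(-9.97)^i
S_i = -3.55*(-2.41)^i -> [-3.55, 8.56, -20.62, 49.69, -119.76]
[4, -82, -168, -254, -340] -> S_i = 4 + -86*i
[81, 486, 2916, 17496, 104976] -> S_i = 81*6^i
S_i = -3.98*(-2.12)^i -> [-3.98, 8.44, -17.89, 37.92, -80.39]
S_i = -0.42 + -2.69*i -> [-0.42, -3.11, -5.8, -8.49, -11.18]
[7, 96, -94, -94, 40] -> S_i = Random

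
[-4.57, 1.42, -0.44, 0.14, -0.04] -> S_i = -4.57*(-0.31)^i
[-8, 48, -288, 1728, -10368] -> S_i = -8*-6^i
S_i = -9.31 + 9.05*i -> [-9.31, -0.26, 8.79, 17.84, 26.89]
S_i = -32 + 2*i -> [-32, -30, -28, -26, -24]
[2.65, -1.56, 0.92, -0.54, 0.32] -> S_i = 2.65*(-0.59)^i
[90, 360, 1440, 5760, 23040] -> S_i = 90*4^i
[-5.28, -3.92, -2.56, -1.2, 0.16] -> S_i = -5.28 + 1.36*i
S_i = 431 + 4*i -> [431, 435, 439, 443, 447]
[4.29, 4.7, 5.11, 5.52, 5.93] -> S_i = 4.29 + 0.41*i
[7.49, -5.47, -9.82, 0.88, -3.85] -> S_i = Random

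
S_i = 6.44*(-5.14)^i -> [6.44, -33.1, 170.14, -874.53, 4495.09]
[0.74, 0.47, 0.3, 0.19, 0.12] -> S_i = 0.74*0.64^i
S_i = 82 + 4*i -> [82, 86, 90, 94, 98]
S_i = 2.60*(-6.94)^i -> [2.6, -18.04, 125.23, -869.06, 6031.3]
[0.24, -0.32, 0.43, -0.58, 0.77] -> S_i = 0.24*(-1.34)^i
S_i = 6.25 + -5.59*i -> [6.25, 0.66, -4.93, -10.52, -16.11]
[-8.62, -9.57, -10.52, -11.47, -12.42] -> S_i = -8.62 + -0.95*i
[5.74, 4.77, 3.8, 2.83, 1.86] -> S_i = 5.74 + -0.97*i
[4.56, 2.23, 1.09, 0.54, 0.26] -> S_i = 4.56*0.49^i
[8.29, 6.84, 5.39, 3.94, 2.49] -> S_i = 8.29 + -1.45*i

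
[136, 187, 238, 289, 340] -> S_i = 136 + 51*i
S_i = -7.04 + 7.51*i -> [-7.04, 0.47, 7.98, 15.49, 23.0]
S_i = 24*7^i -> [24, 168, 1176, 8232, 57624]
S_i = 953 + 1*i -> [953, 954, 955, 956, 957]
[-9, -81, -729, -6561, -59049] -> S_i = -9*9^i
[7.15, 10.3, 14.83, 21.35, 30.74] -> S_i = 7.15*1.44^i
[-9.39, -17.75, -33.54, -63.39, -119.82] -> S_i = -9.39*1.89^i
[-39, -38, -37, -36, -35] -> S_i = -39 + 1*i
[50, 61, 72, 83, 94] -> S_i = 50 + 11*i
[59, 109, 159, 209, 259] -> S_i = 59 + 50*i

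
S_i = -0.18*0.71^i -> [-0.18, -0.13, -0.09, -0.06, -0.05]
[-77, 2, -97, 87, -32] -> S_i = Random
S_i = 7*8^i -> [7, 56, 448, 3584, 28672]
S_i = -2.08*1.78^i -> [-2.08, -3.7, -6.59, -11.73, -20.88]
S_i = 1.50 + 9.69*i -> [1.5, 11.19, 20.88, 30.57, 40.26]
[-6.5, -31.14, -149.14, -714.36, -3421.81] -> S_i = -6.50*4.79^i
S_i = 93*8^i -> [93, 744, 5952, 47616, 380928]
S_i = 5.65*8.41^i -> [5.65, 47.52, 399.61, 3360.75, 28263.92]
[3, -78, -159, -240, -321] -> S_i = 3 + -81*i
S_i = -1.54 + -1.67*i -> [-1.54, -3.21, -4.88, -6.55, -8.22]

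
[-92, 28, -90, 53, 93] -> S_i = Random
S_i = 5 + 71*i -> [5, 76, 147, 218, 289]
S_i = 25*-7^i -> [25, -175, 1225, -8575, 60025]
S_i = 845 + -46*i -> [845, 799, 753, 707, 661]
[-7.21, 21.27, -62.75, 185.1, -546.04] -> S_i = -7.21*(-2.95)^i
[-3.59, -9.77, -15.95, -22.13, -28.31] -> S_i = -3.59 + -6.18*i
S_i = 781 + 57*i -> [781, 838, 895, 952, 1009]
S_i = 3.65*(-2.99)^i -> [3.65, -10.91, 32.63, -97.57, 291.73]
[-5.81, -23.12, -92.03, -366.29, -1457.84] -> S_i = -5.81*3.98^i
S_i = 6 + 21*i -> [6, 27, 48, 69, 90]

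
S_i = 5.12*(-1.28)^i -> [5.12, -6.55, 8.39, -10.74, 13.74]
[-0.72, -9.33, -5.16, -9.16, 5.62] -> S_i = Random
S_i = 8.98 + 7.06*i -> [8.98, 16.04, 23.1, 30.16, 37.22]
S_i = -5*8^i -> [-5, -40, -320, -2560, -20480]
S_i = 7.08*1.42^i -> [7.08, 10.05, 14.28, 20.27, 28.79]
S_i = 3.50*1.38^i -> [3.5, 4.83, 6.67, 9.2, 12.69]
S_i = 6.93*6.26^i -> [6.93, 43.38, 271.57, 1700.03, 10642.18]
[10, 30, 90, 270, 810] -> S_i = 10*3^i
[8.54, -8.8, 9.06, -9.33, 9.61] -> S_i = 8.54*(-1.03)^i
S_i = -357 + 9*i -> [-357, -348, -339, -330, -321]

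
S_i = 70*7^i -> [70, 490, 3430, 24010, 168070]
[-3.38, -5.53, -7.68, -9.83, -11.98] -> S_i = -3.38 + -2.15*i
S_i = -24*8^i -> [-24, -192, -1536, -12288, -98304]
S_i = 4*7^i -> [4, 28, 196, 1372, 9604]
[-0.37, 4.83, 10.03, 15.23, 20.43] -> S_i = -0.37 + 5.20*i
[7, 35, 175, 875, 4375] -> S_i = 7*5^i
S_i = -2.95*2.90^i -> [-2.95, -8.56, -24.81, -71.95, -208.65]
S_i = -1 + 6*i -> [-1, 5, 11, 17, 23]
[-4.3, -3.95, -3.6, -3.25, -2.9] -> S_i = -4.30 + 0.35*i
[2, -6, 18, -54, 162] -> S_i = 2*-3^i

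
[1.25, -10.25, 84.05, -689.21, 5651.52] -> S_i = 1.25*(-8.20)^i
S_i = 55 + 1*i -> [55, 56, 57, 58, 59]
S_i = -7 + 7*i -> [-7, 0, 7, 14, 21]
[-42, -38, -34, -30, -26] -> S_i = -42 + 4*i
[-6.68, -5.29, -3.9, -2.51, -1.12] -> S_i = -6.68 + 1.39*i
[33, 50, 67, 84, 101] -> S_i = 33 + 17*i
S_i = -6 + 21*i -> [-6, 15, 36, 57, 78]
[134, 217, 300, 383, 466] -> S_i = 134 + 83*i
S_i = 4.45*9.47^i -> [4.45, 42.14, 399.08, 3779.29, 35789.85]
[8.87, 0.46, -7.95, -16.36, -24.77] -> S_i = 8.87 + -8.41*i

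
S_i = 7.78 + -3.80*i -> [7.78, 3.98, 0.18, -3.62, -7.42]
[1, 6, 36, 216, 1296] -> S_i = 1*6^i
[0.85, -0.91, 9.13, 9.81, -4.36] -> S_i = Random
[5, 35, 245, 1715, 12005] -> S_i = 5*7^i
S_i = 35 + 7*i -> [35, 42, 49, 56, 63]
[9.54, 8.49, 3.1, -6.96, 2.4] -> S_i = Random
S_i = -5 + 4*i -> [-5, -1, 3, 7, 11]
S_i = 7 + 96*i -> [7, 103, 199, 295, 391]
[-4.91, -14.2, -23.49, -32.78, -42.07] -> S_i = -4.91 + -9.29*i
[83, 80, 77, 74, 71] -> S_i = 83 + -3*i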